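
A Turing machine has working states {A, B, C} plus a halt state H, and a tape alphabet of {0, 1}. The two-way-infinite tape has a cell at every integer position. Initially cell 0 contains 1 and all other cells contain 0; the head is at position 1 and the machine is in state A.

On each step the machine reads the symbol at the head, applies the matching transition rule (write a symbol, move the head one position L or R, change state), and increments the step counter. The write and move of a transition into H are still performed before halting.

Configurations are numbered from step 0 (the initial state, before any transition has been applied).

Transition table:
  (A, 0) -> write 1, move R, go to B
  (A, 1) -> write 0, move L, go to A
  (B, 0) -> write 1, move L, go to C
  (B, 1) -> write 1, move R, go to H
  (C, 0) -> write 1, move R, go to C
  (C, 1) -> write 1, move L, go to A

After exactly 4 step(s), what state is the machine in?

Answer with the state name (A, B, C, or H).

Step 1: in state A at pos 1, read 0 -> (A,0)->write 1,move R,goto B. Now: state=B, head=2, tape[-1..3]=01100 (head:    ^)
Step 2: in state B at pos 2, read 0 -> (B,0)->write 1,move L,goto C. Now: state=C, head=1, tape[-1..3]=01110 (head:   ^)
Step 3: in state C at pos 1, read 1 -> (C,1)->write 1,move L,goto A. Now: state=A, head=0, tape[-1..3]=01110 (head:  ^)
Step 4: in state A at pos 0, read 1 -> (A,1)->write 0,move L,goto A. Now: state=A, head=-1, tape[-2..3]=000110 (head:  ^)

Answer: A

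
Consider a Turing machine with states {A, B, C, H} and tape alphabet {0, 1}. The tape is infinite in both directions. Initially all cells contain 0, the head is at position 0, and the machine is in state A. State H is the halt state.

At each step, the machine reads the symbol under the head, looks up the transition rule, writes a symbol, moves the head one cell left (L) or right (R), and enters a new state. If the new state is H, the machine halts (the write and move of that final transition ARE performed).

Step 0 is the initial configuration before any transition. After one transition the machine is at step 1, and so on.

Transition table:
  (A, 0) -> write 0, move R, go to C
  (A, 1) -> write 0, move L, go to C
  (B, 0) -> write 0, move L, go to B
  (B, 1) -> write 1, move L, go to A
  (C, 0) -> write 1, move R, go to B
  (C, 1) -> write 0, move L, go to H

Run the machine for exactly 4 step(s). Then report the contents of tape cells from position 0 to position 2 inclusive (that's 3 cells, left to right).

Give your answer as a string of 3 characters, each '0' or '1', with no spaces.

Answer: 010

Derivation:
Step 1: in state A at pos 0, read 0 -> (A,0)->write 0,move R,goto C. Now: state=C, head=1, tape[-1..2]=0000 (head:   ^)
Step 2: in state C at pos 1, read 0 -> (C,0)->write 1,move R,goto B. Now: state=B, head=2, tape[-1..3]=00100 (head:    ^)
Step 3: in state B at pos 2, read 0 -> (B,0)->write 0,move L,goto B. Now: state=B, head=1, tape[-1..3]=00100 (head:   ^)
Step 4: in state B at pos 1, read 1 -> (B,1)->write 1,move L,goto A. Now: state=A, head=0, tape[-1..3]=00100 (head:  ^)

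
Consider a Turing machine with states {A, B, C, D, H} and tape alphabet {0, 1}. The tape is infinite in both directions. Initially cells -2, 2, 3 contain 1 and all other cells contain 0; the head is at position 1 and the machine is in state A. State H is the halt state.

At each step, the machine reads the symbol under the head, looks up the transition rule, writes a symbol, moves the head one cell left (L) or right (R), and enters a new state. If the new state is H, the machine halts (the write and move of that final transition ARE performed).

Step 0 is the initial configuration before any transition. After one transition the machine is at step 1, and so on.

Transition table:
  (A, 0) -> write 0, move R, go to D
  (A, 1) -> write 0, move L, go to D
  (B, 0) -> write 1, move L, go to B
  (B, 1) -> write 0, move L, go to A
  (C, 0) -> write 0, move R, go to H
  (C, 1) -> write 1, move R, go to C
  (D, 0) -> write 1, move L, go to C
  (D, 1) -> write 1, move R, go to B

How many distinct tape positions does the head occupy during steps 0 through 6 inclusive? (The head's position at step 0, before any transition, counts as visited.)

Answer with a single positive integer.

Answer: 4

Derivation:
Step 1: in state A at pos 1, read 0 -> (A,0)->write 0,move R,goto D. Now: state=D, head=2, tape[-3..4]=01000110 (head:      ^)
Step 2: in state D at pos 2, read 1 -> (D,1)->write 1,move R,goto B. Now: state=B, head=3, tape[-3..4]=01000110 (head:       ^)
Step 3: in state B at pos 3, read 1 -> (B,1)->write 0,move L,goto A. Now: state=A, head=2, tape[-3..4]=01000100 (head:      ^)
Step 4: in state A at pos 2, read 1 -> (A,1)->write 0,move L,goto D. Now: state=D, head=1, tape[-3..4]=01000000 (head:     ^)
Step 5: in state D at pos 1, read 0 -> (D,0)->write 1,move L,goto C. Now: state=C, head=0, tape[-3..4]=01001000 (head:    ^)
Step 6: in state C at pos 0, read 0 -> (C,0)->write 0,move R,goto H. Now: state=H, head=1, tape[-3..4]=01001000 (head:     ^)
Head positions at steps 0..6: starting at 1, distinct positions visited = {0, 1, 2, 3} -> 4 position(s)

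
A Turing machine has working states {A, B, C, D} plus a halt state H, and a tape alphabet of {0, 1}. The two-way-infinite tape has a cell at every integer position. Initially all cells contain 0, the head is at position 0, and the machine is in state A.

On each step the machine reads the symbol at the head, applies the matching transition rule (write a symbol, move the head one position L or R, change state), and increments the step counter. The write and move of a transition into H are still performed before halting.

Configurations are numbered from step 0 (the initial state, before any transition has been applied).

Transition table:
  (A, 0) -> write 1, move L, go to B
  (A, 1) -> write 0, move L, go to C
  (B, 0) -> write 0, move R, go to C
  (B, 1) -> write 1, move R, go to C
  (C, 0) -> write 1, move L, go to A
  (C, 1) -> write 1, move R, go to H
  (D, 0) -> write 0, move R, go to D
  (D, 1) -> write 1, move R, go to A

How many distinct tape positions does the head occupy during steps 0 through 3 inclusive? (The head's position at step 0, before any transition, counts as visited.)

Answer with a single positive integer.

Answer: 3

Derivation:
Step 1: in state A at pos 0, read 0 -> (A,0)->write 1,move L,goto B. Now: state=B, head=-1, tape[-2..1]=0010 (head:  ^)
Step 2: in state B at pos -1, read 0 -> (B,0)->write 0,move R,goto C. Now: state=C, head=0, tape[-2..1]=0010 (head:   ^)
Step 3: in state C at pos 0, read 1 -> (C,1)->write 1,move R,goto H. Now: state=H, head=1, tape[-2..2]=00100 (head:    ^)
Head positions at steps 0..3: starting at 0, distinct positions visited = {-1, 0, 1} -> 3 position(s)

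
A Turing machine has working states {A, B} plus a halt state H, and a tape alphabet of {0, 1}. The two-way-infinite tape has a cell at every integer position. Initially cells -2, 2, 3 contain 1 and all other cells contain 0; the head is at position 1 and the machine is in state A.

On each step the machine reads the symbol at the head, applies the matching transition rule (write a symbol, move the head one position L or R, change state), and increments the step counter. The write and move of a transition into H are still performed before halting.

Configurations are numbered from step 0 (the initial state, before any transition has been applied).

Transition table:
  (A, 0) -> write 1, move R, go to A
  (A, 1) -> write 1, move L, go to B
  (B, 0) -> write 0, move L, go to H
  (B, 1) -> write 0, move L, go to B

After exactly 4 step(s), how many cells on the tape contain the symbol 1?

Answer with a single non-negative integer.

Step 1: in state A at pos 1, read 0 -> (A,0)->write 1,move R,goto A. Now: state=A, head=2, tape[-3..4]=01001110 (head:      ^)
Step 2: in state A at pos 2, read 1 -> (A,1)->write 1,move L,goto B. Now: state=B, head=1, tape[-3..4]=01001110 (head:     ^)
Step 3: in state B at pos 1, read 1 -> (B,1)->write 0,move L,goto B. Now: state=B, head=0, tape[-3..4]=01000110 (head:    ^)
Step 4: in state B at pos 0, read 0 -> (B,0)->write 0,move L,goto H. Now: state=H, head=-1, tape[-3..4]=01000110 (head:   ^)
Cells containing 1 after step 4: {-2, 2, 3} -> 3 cell(s)

Answer: 3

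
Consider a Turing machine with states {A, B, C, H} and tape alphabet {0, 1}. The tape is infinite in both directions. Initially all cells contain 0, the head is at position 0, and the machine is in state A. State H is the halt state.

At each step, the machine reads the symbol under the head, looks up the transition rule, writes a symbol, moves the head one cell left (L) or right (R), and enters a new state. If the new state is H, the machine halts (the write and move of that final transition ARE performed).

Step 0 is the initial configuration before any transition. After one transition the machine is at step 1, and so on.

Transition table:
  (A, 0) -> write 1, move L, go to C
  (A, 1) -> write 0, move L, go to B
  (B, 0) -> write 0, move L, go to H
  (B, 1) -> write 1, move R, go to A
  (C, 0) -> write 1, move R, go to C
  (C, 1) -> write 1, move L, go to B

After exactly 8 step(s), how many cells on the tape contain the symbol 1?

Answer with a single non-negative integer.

Answer: 2

Derivation:
Step 1: in state A at pos 0, read 0 -> (A,0)->write 1,move L,goto C. Now: state=C, head=-1, tape[-2..1]=0010 (head:  ^)
Step 2: in state C at pos -1, read 0 -> (C,0)->write 1,move R,goto C. Now: state=C, head=0, tape[-2..1]=0110 (head:   ^)
Step 3: in state C at pos 0, read 1 -> (C,1)->write 1,move L,goto B. Now: state=B, head=-1, tape[-2..1]=0110 (head:  ^)
Step 4: in state B at pos -1, read 1 -> (B,1)->write 1,move R,goto A. Now: state=A, head=0, tape[-2..1]=0110 (head:   ^)
Step 5: in state A at pos 0, read 1 -> (A,1)->write 0,move L,goto B. Now: state=B, head=-1, tape[-2..1]=0100 (head:  ^)
Step 6: in state B at pos -1, read 1 -> (B,1)->write 1,move R,goto A. Now: state=A, head=0, tape[-2..1]=0100 (head:   ^)
Step 7: in state A at pos 0, read 0 -> (A,0)->write 1,move L,goto C. Now: state=C, head=-1, tape[-2..1]=0110 (head:  ^)
Step 8: in state C at pos -1, read 1 -> (C,1)->write 1,move L,goto B. Now: state=B, head=-2, tape[-3..1]=00110 (head:  ^)
Cells containing 1 after step 8: {-1, 0} -> 2 cell(s)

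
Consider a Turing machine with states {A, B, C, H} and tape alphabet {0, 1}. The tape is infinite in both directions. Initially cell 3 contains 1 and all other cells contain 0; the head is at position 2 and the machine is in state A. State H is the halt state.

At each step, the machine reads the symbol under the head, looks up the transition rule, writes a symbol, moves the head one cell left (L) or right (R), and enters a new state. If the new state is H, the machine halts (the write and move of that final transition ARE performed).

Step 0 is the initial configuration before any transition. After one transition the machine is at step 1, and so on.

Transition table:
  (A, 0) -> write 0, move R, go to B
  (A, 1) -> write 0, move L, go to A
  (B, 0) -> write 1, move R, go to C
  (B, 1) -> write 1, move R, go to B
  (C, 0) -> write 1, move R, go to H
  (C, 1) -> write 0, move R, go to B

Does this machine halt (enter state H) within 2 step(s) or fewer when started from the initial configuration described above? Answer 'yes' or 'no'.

Step 1: in state A at pos 2, read 0 -> (A,0)->write 0,move R,goto B. Now: state=B, head=3, tape[1..4]=0010 (head:   ^)
Step 2: in state B at pos 3, read 1 -> (B,1)->write 1,move R,goto B. Now: state=B, head=4, tape[1..5]=00100 (head:    ^)
After 2 step(s): state = B (not H) -> not halted within 2 -> no

Answer: no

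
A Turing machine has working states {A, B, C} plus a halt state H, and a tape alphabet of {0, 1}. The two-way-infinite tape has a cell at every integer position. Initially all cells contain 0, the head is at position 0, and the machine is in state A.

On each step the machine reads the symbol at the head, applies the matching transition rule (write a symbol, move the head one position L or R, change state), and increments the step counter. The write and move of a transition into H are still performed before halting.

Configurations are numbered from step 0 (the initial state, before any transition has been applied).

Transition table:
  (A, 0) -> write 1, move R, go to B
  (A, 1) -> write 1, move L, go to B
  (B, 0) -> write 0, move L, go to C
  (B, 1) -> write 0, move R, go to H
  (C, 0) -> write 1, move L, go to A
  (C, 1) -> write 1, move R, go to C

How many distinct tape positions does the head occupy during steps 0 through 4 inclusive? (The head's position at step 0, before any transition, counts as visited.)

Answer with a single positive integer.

Answer: 2

Derivation:
Step 1: in state A at pos 0, read 0 -> (A,0)->write 1,move R,goto B. Now: state=B, head=1, tape[-1..2]=0100 (head:   ^)
Step 2: in state B at pos 1, read 0 -> (B,0)->write 0,move L,goto C. Now: state=C, head=0, tape[-1..2]=0100 (head:  ^)
Step 3: in state C at pos 0, read 1 -> (C,1)->write 1,move R,goto C. Now: state=C, head=1, tape[-1..2]=0100 (head:   ^)
Step 4: in state C at pos 1, read 0 -> (C,0)->write 1,move L,goto A. Now: state=A, head=0, tape[-1..2]=0110 (head:  ^)
Head positions at steps 0..4: starting at 0, distinct positions visited = {0, 1} -> 2 position(s)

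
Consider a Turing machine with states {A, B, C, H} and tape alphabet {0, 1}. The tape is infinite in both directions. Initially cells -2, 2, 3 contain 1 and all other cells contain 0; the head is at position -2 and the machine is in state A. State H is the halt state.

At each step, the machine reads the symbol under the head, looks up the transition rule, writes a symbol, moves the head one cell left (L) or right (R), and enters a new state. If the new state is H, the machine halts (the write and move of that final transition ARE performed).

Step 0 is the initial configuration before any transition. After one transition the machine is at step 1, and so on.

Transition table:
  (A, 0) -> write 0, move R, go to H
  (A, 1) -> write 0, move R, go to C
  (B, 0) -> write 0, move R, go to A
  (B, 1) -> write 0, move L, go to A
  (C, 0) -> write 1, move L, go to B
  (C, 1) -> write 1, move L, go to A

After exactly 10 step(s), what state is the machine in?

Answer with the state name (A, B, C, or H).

Answer: C

Derivation:
Step 1: in state A at pos -2, read 1 -> (A,1)->write 0,move R,goto C. Now: state=C, head=-1, tape[-3..4]=00000110 (head:   ^)
Step 2: in state C at pos -1, read 0 -> (C,0)->write 1,move L,goto B. Now: state=B, head=-2, tape[-3..4]=00100110 (head:  ^)
Step 3: in state B at pos -2, read 0 -> (B,0)->write 0,move R,goto A. Now: state=A, head=-1, tape[-3..4]=00100110 (head:   ^)
Step 4: in state A at pos -1, read 1 -> (A,1)->write 0,move R,goto C. Now: state=C, head=0, tape[-3..4]=00000110 (head:    ^)
Step 5: in state C at pos 0, read 0 -> (C,0)->write 1,move L,goto B. Now: state=B, head=-1, tape[-3..4]=00010110 (head:   ^)
Step 6: in state B at pos -1, read 0 -> (B,0)->write 0,move R,goto A. Now: state=A, head=0, tape[-3..4]=00010110 (head:    ^)
Step 7: in state A at pos 0, read 1 -> (A,1)->write 0,move R,goto C. Now: state=C, head=1, tape[-3..4]=00000110 (head:     ^)
Step 8: in state C at pos 1, read 0 -> (C,0)->write 1,move L,goto B. Now: state=B, head=0, tape[-3..4]=00001110 (head:    ^)
Step 9: in state B at pos 0, read 0 -> (B,0)->write 0,move R,goto A. Now: state=A, head=1, tape[-3..4]=00001110 (head:     ^)
Step 10: in state A at pos 1, read 1 -> (A,1)->write 0,move R,goto C. Now: state=C, head=2, tape[-3..4]=00000110 (head:      ^)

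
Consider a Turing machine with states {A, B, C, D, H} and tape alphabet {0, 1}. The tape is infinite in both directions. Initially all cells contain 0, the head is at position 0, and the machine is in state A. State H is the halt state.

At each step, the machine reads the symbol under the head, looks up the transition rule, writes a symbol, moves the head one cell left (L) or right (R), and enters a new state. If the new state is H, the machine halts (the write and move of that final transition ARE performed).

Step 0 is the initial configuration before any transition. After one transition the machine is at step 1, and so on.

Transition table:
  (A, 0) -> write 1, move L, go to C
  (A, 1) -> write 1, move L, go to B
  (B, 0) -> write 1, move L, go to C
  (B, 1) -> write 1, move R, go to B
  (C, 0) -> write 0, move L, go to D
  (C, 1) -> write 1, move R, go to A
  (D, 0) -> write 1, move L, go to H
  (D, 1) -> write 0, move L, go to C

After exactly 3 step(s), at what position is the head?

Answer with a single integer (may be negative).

Step 1: in state A at pos 0, read 0 -> (A,0)->write 1,move L,goto C. Now: state=C, head=-1, tape[-2..1]=0010 (head:  ^)
Step 2: in state C at pos -1, read 0 -> (C,0)->write 0,move L,goto D. Now: state=D, head=-2, tape[-3..1]=00010 (head:  ^)
Step 3: in state D at pos -2, read 0 -> (D,0)->write 1,move L,goto H. Now: state=H, head=-3, tape[-4..1]=001010 (head:  ^)

Answer: -3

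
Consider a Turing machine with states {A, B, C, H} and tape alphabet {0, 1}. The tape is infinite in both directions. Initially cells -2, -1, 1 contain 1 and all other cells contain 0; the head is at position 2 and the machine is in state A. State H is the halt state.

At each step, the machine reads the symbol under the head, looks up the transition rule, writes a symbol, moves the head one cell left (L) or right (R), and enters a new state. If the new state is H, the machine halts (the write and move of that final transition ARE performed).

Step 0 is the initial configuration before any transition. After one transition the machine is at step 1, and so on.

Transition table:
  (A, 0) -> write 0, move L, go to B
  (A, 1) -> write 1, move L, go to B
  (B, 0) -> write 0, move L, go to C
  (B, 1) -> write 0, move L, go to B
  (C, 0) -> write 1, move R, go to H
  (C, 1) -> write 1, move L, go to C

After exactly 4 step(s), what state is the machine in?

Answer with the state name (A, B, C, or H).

Step 1: in state A at pos 2, read 0 -> (A,0)->write 0,move L,goto B. Now: state=B, head=1, tape[-3..3]=0110100 (head:     ^)
Step 2: in state B at pos 1, read 1 -> (B,1)->write 0,move L,goto B. Now: state=B, head=0, tape[-3..3]=0110000 (head:    ^)
Step 3: in state B at pos 0, read 0 -> (B,0)->write 0,move L,goto C. Now: state=C, head=-1, tape[-3..3]=0110000 (head:   ^)
Step 4: in state C at pos -1, read 1 -> (C,1)->write 1,move L,goto C. Now: state=C, head=-2, tape[-3..3]=0110000 (head:  ^)

Answer: C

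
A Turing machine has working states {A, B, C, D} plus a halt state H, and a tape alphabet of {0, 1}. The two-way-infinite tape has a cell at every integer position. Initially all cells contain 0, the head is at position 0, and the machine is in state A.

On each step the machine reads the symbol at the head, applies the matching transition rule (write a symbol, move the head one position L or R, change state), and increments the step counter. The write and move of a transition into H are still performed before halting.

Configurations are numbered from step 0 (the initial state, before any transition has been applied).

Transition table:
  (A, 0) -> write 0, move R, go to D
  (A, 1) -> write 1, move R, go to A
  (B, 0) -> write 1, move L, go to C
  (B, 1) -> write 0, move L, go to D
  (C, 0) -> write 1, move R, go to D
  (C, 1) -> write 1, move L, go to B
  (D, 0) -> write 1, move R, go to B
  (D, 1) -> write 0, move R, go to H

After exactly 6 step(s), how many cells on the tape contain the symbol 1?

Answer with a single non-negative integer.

Step 1: in state A at pos 0, read 0 -> (A,0)->write 0,move R,goto D. Now: state=D, head=1, tape[-1..2]=0000 (head:   ^)
Step 2: in state D at pos 1, read 0 -> (D,0)->write 1,move R,goto B. Now: state=B, head=2, tape[-1..3]=00100 (head:    ^)
Step 3: in state B at pos 2, read 0 -> (B,0)->write 1,move L,goto C. Now: state=C, head=1, tape[-1..3]=00110 (head:   ^)
Step 4: in state C at pos 1, read 1 -> (C,1)->write 1,move L,goto B. Now: state=B, head=0, tape[-1..3]=00110 (head:  ^)
Step 5: in state B at pos 0, read 0 -> (B,0)->write 1,move L,goto C. Now: state=C, head=-1, tape[-2..3]=001110 (head:  ^)
Step 6: in state C at pos -1, read 0 -> (C,0)->write 1,move R,goto D. Now: state=D, head=0, tape[-2..3]=011110 (head:   ^)
Cells containing 1 after step 6: {-1, 0, 1, 2} -> 4 cell(s)

Answer: 4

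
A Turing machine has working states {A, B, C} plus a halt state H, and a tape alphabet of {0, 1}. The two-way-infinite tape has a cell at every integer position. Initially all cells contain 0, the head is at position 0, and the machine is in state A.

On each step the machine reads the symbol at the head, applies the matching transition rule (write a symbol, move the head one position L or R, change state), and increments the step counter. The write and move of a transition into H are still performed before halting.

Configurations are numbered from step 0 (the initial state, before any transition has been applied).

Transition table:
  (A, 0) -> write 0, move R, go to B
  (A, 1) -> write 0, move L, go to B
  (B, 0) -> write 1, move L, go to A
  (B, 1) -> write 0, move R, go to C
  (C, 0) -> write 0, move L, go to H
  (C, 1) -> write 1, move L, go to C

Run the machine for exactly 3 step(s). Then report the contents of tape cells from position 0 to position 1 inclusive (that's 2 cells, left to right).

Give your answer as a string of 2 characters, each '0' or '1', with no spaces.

Step 1: in state A at pos 0, read 0 -> (A,0)->write 0,move R,goto B. Now: state=B, head=1, tape[-1..2]=0000 (head:   ^)
Step 2: in state B at pos 1, read 0 -> (B,0)->write 1,move L,goto A. Now: state=A, head=0, tape[-1..2]=0010 (head:  ^)
Step 3: in state A at pos 0, read 0 -> (A,0)->write 0,move R,goto B. Now: state=B, head=1, tape[-1..2]=0010 (head:   ^)

Answer: 01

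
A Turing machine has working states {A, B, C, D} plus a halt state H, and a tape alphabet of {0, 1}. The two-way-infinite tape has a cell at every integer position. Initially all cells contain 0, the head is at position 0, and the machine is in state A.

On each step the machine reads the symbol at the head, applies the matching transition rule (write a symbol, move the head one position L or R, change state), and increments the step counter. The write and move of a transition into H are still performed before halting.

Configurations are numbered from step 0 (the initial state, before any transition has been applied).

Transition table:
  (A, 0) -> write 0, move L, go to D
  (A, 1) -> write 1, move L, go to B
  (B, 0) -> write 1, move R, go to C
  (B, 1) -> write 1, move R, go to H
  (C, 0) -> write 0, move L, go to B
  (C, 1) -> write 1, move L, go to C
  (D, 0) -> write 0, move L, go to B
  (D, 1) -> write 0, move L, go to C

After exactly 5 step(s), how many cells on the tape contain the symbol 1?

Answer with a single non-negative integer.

Step 1: in state A at pos 0, read 0 -> (A,0)->write 0,move L,goto D. Now: state=D, head=-1, tape[-2..1]=0000 (head:  ^)
Step 2: in state D at pos -1, read 0 -> (D,0)->write 0,move L,goto B. Now: state=B, head=-2, tape[-3..1]=00000 (head:  ^)
Step 3: in state B at pos -2, read 0 -> (B,0)->write 1,move R,goto C. Now: state=C, head=-1, tape[-3..1]=01000 (head:   ^)
Step 4: in state C at pos -1, read 0 -> (C,0)->write 0,move L,goto B. Now: state=B, head=-2, tape[-3..1]=01000 (head:  ^)
Step 5: in state B at pos -2, read 1 -> (B,1)->write 1,move R,goto H. Now: state=H, head=-1, tape[-3..1]=01000 (head:   ^)
Cells containing 1 after step 5: {-2} -> 1 cell(s)

Answer: 1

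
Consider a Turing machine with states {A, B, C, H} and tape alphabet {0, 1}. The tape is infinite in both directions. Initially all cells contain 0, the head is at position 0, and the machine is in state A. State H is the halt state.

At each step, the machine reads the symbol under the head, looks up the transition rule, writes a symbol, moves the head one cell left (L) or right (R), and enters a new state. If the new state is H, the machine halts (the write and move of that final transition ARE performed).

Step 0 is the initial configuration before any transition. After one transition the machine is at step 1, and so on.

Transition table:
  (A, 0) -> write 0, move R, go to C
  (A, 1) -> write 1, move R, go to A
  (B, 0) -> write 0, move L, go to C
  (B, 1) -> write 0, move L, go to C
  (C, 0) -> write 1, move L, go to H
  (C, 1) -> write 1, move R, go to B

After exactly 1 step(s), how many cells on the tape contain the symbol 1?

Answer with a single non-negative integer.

Answer: 0

Derivation:
Step 1: in state A at pos 0, read 0 -> (A,0)->write 0,move R,goto C. Now: state=C, head=1, tape[-1..2]=0000 (head:   ^)
No cell contains 1 after step 1 -> 0 cell(s)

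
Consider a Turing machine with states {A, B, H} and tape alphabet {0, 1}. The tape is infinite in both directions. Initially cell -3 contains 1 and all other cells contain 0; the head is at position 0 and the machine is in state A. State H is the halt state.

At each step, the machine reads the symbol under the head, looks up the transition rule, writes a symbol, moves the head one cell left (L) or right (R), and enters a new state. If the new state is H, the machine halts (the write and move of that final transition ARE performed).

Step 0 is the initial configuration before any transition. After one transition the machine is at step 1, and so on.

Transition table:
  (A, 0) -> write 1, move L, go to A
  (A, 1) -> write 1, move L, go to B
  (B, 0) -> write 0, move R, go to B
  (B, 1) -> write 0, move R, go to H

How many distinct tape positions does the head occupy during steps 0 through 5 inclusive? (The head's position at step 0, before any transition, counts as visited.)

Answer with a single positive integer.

Answer: 5

Derivation:
Step 1: in state A at pos 0, read 0 -> (A,0)->write 1,move L,goto A. Now: state=A, head=-1, tape[-4..1]=010010 (head:    ^)
Step 2: in state A at pos -1, read 0 -> (A,0)->write 1,move L,goto A. Now: state=A, head=-2, tape[-4..1]=010110 (head:   ^)
Step 3: in state A at pos -2, read 0 -> (A,0)->write 1,move L,goto A. Now: state=A, head=-3, tape[-4..1]=011110 (head:  ^)
Step 4: in state A at pos -3, read 1 -> (A,1)->write 1,move L,goto B. Now: state=B, head=-4, tape[-5..1]=0011110 (head:  ^)
Step 5: in state B at pos -4, read 0 -> (B,0)->write 0,move R,goto B. Now: state=B, head=-3, tape[-5..1]=0011110 (head:   ^)
Head positions at steps 0..5: starting at 0, distinct positions visited = {-4, -3, -2, -1, 0} -> 5 position(s)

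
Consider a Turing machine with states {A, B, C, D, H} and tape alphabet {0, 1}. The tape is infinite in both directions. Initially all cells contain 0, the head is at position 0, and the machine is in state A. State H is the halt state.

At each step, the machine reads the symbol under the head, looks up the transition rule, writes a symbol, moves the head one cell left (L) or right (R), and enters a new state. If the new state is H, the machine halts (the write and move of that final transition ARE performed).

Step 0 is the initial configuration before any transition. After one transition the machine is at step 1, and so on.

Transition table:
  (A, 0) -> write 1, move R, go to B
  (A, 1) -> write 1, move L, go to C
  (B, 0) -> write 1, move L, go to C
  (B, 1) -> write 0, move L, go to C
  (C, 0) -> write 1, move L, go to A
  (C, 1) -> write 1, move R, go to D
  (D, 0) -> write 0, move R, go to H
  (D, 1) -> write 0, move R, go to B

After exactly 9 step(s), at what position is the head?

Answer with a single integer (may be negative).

Answer: -1

Derivation:
Step 1: in state A at pos 0, read 0 -> (A,0)->write 1,move R,goto B. Now: state=B, head=1, tape[-1..2]=0100 (head:   ^)
Step 2: in state B at pos 1, read 0 -> (B,0)->write 1,move L,goto C. Now: state=C, head=0, tape[-1..2]=0110 (head:  ^)
Step 3: in state C at pos 0, read 1 -> (C,1)->write 1,move R,goto D. Now: state=D, head=1, tape[-1..2]=0110 (head:   ^)
Step 4: in state D at pos 1, read 1 -> (D,1)->write 0,move R,goto B. Now: state=B, head=2, tape[-1..3]=01000 (head:    ^)
Step 5: in state B at pos 2, read 0 -> (B,0)->write 1,move L,goto C. Now: state=C, head=1, tape[-1..3]=01010 (head:   ^)
Step 6: in state C at pos 1, read 0 -> (C,0)->write 1,move L,goto A. Now: state=A, head=0, tape[-1..3]=01110 (head:  ^)
Step 7: in state A at pos 0, read 1 -> (A,1)->write 1,move L,goto C. Now: state=C, head=-1, tape[-2..3]=001110 (head:  ^)
Step 8: in state C at pos -1, read 0 -> (C,0)->write 1,move L,goto A. Now: state=A, head=-2, tape[-3..3]=0011110 (head:  ^)
Step 9: in state A at pos -2, read 0 -> (A,0)->write 1,move R,goto B. Now: state=B, head=-1, tape[-3..3]=0111110 (head:   ^)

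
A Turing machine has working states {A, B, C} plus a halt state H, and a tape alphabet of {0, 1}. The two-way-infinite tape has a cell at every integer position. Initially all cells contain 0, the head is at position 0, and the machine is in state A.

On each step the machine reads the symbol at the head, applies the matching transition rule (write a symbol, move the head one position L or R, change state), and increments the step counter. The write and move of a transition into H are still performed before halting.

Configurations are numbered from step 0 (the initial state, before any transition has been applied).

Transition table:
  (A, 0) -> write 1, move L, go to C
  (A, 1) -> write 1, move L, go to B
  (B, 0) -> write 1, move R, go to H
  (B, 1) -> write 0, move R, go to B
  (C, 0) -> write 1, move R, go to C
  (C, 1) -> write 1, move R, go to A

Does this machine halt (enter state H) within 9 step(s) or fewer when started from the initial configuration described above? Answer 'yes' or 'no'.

Step 1: in state A at pos 0, read 0 -> (A,0)->write 1,move L,goto C. Now: state=C, head=-1, tape[-2..1]=0010 (head:  ^)
Step 2: in state C at pos -1, read 0 -> (C,0)->write 1,move R,goto C. Now: state=C, head=0, tape[-2..1]=0110 (head:   ^)
Step 3: in state C at pos 0, read 1 -> (C,1)->write 1,move R,goto A. Now: state=A, head=1, tape[-2..2]=01100 (head:    ^)
Step 4: in state A at pos 1, read 0 -> (A,0)->write 1,move L,goto C. Now: state=C, head=0, tape[-2..2]=01110 (head:   ^)
Step 5: in state C at pos 0, read 1 -> (C,1)->write 1,move R,goto A. Now: state=A, head=1, tape[-2..2]=01110 (head:    ^)
Step 6: in state A at pos 1, read 1 -> (A,1)->write 1,move L,goto B. Now: state=B, head=0, tape[-2..2]=01110 (head:   ^)
Step 7: in state B at pos 0, read 1 -> (B,1)->write 0,move R,goto B. Now: state=B, head=1, tape[-2..2]=01010 (head:    ^)
Step 8: in state B at pos 1, read 1 -> (B,1)->write 0,move R,goto B. Now: state=B, head=2, tape[-2..3]=010000 (head:     ^)
Step 9: in state B at pos 2, read 0 -> (B,0)->write 1,move R,goto H. Now: state=H, head=3, tape[-2..4]=0100100 (head:      ^)
State H reached at step 9; 9 <= 9 -> yes

Answer: yes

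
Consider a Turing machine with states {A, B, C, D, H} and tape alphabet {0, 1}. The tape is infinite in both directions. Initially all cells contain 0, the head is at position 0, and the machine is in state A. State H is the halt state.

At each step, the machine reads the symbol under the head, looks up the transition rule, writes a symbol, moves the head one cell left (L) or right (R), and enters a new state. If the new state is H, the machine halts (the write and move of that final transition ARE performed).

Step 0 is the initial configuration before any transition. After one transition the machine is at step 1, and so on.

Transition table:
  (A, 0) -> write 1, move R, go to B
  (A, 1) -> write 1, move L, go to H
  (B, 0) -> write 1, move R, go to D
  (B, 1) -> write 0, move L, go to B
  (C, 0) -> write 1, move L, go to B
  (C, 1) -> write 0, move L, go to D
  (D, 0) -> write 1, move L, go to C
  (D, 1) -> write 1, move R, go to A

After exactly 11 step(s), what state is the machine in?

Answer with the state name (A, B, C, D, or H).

Step 1: in state A at pos 0, read 0 -> (A,0)->write 1,move R,goto B. Now: state=B, head=1, tape[-1..2]=0100 (head:   ^)
Step 2: in state B at pos 1, read 0 -> (B,0)->write 1,move R,goto D. Now: state=D, head=2, tape[-1..3]=01100 (head:    ^)
Step 3: in state D at pos 2, read 0 -> (D,0)->write 1,move L,goto C. Now: state=C, head=1, tape[-1..3]=01110 (head:   ^)
Step 4: in state C at pos 1, read 1 -> (C,1)->write 0,move L,goto D. Now: state=D, head=0, tape[-1..3]=01010 (head:  ^)
Step 5: in state D at pos 0, read 1 -> (D,1)->write 1,move R,goto A. Now: state=A, head=1, tape[-1..3]=01010 (head:   ^)
Step 6: in state A at pos 1, read 0 -> (A,0)->write 1,move R,goto B. Now: state=B, head=2, tape[-1..3]=01110 (head:    ^)
Step 7: in state B at pos 2, read 1 -> (B,1)->write 0,move L,goto B. Now: state=B, head=1, tape[-1..3]=01100 (head:   ^)
Step 8: in state B at pos 1, read 1 -> (B,1)->write 0,move L,goto B. Now: state=B, head=0, tape[-1..3]=01000 (head:  ^)
Step 9: in state B at pos 0, read 1 -> (B,1)->write 0,move L,goto B. Now: state=B, head=-1, tape[-2..3]=000000 (head:  ^)
Step 10: in state B at pos -1, read 0 -> (B,0)->write 1,move R,goto D. Now: state=D, head=0, tape[-2..3]=010000 (head:   ^)
Step 11: in state D at pos 0, read 0 -> (D,0)->write 1,move L,goto C. Now: state=C, head=-1, tape[-2..3]=011000 (head:  ^)

Answer: C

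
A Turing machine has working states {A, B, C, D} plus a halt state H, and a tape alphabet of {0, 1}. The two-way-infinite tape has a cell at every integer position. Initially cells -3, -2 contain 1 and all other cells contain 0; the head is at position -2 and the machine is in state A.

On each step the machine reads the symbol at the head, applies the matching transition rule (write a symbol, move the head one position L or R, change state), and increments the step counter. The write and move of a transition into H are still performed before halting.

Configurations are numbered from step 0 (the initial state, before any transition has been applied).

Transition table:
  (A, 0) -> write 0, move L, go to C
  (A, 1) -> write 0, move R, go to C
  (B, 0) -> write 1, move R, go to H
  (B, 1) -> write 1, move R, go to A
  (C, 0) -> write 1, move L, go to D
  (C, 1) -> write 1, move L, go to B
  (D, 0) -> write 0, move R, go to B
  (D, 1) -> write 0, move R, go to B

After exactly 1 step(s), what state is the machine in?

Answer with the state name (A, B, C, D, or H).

Answer: C

Derivation:
Step 1: in state A at pos -2, read 1 -> (A,1)->write 0,move R,goto C. Now: state=C, head=-1, tape[-4..0]=01000 (head:    ^)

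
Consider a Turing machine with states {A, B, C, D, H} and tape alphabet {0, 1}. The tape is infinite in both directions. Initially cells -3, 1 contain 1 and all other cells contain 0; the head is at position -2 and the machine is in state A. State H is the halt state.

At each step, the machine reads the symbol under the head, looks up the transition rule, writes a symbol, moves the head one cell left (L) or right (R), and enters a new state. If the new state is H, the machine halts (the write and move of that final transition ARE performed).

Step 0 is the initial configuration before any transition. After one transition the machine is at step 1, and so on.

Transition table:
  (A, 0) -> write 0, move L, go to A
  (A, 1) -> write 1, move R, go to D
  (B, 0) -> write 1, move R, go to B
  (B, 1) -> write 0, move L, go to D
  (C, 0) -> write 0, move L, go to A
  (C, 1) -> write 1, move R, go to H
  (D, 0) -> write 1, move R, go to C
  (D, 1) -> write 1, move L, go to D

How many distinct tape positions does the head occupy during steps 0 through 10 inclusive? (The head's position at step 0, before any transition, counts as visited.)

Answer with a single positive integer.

Step 1: in state A at pos -2, read 0 -> (A,0)->write 0,move L,goto A. Now: state=A, head=-3, tape[-4..2]=0100010 (head:  ^)
Step 2: in state A at pos -3, read 1 -> (A,1)->write 1,move R,goto D. Now: state=D, head=-2, tape[-4..2]=0100010 (head:   ^)
Step 3: in state D at pos -2, read 0 -> (D,0)->write 1,move R,goto C. Now: state=C, head=-1, tape[-4..2]=0110010 (head:    ^)
Step 4: in state C at pos -1, read 0 -> (C,0)->write 0,move L,goto A. Now: state=A, head=-2, tape[-4..2]=0110010 (head:   ^)
Step 5: in state A at pos -2, read 1 -> (A,1)->write 1,move R,goto D. Now: state=D, head=-1, tape[-4..2]=0110010 (head:    ^)
Step 6: in state D at pos -1, read 0 -> (D,0)->write 1,move R,goto C. Now: state=C, head=0, tape[-4..2]=0111010 (head:     ^)
Step 7: in state C at pos 0, read 0 -> (C,0)->write 0,move L,goto A. Now: state=A, head=-1, tape[-4..2]=0111010 (head:    ^)
Step 8: in state A at pos -1, read 1 -> (A,1)->write 1,move R,goto D. Now: state=D, head=0, tape[-4..2]=0111010 (head:     ^)
Step 9: in state D at pos 0, read 0 -> (D,0)->write 1,move R,goto C. Now: state=C, head=1, tape[-4..2]=0111110 (head:      ^)
Step 10: in state C at pos 1, read 1 -> (C,1)->write 1,move R,goto H. Now: state=H, head=2, tape[-4..3]=01111100 (head:       ^)
Head positions at steps 0..10: starting at -2, distinct positions visited = {-3, -2, -1, 0, 1, 2} -> 6 position(s)

Answer: 6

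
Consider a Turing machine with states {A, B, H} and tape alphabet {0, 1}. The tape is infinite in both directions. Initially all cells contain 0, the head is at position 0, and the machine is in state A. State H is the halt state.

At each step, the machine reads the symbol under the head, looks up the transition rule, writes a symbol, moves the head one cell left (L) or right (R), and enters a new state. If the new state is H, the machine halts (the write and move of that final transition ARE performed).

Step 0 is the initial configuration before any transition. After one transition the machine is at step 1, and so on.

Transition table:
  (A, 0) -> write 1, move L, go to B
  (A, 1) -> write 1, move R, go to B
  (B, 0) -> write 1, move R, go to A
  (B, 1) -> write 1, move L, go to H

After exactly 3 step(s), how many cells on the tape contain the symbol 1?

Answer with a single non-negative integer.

Step 1: in state A at pos 0, read 0 -> (A,0)->write 1,move L,goto B. Now: state=B, head=-1, tape[-2..1]=0010 (head:  ^)
Step 2: in state B at pos -1, read 0 -> (B,0)->write 1,move R,goto A. Now: state=A, head=0, tape[-2..1]=0110 (head:   ^)
Step 3: in state A at pos 0, read 1 -> (A,1)->write 1,move R,goto B. Now: state=B, head=1, tape[-2..2]=01100 (head:    ^)
Cells containing 1 after step 3: {-1, 0} -> 2 cell(s)

Answer: 2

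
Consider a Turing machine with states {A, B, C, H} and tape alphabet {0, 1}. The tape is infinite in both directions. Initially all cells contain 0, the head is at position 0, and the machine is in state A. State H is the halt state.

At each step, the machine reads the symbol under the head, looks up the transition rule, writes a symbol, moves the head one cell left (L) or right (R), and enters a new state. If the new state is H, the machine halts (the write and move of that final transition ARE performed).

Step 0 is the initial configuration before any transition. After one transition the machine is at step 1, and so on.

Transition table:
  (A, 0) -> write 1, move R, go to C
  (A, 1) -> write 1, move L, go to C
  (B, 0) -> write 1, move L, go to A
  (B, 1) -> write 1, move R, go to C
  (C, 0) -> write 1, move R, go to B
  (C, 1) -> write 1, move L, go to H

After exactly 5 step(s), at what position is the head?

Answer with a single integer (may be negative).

Answer: -1

Derivation:
Step 1: in state A at pos 0, read 0 -> (A,0)->write 1,move R,goto C. Now: state=C, head=1, tape[-1..2]=0100 (head:   ^)
Step 2: in state C at pos 1, read 0 -> (C,0)->write 1,move R,goto B. Now: state=B, head=2, tape[-1..3]=01100 (head:    ^)
Step 3: in state B at pos 2, read 0 -> (B,0)->write 1,move L,goto A. Now: state=A, head=1, tape[-1..3]=01110 (head:   ^)
Step 4: in state A at pos 1, read 1 -> (A,1)->write 1,move L,goto C. Now: state=C, head=0, tape[-1..3]=01110 (head:  ^)
Step 5: in state C at pos 0, read 1 -> (C,1)->write 1,move L,goto H. Now: state=H, head=-1, tape[-2..3]=001110 (head:  ^)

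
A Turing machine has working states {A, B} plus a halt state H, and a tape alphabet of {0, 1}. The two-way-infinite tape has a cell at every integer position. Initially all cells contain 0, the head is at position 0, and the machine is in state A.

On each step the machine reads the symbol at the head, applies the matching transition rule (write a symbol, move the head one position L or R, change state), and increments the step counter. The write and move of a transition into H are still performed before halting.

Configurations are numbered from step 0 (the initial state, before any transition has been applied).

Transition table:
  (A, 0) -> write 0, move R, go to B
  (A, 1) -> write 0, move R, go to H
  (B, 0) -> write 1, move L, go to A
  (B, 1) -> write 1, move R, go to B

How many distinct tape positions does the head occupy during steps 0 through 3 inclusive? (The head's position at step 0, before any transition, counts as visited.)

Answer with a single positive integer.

Step 1: in state A at pos 0, read 0 -> (A,0)->write 0,move R,goto B. Now: state=B, head=1, tape[-1..2]=0000 (head:   ^)
Step 2: in state B at pos 1, read 0 -> (B,0)->write 1,move L,goto A. Now: state=A, head=0, tape[-1..2]=0010 (head:  ^)
Step 3: in state A at pos 0, read 0 -> (A,0)->write 0,move R,goto B. Now: state=B, head=1, tape[-1..2]=0010 (head:   ^)
Head positions at steps 0..3: starting at 0, distinct positions visited = {0, 1} -> 2 position(s)

Answer: 2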